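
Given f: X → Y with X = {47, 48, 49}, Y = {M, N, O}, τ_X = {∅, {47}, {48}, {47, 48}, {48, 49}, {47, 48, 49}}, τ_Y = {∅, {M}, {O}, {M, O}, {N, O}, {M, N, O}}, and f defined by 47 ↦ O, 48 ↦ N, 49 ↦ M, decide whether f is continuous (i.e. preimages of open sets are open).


f is NOT continuous.

Compute f^{-1}(U) for each U ∈ τ_Y:
  U = ∅: f^{-1}(U) = ∅ ∈ τ_X ✓.
  U = {M}: f^{-1}(U) = {49} ∉ τ_X ✗.
  U = {O}: f^{-1}(U) = {47} ∈ τ_X ✓.
  U = {M, O}: f^{-1}(U) = {47, 49} ∉ τ_X ✗.
  U = {N, O}: f^{-1}(U) = {47, 48} ∈ τ_X ✓.
  U = {M, N, O}: f^{-1}(U) = {47, 48, 49} ∈ τ_X ✓.
Found U = {M} with f^{-1}(U) = {49} not in τ_X. Therefore f is NOT continuous.


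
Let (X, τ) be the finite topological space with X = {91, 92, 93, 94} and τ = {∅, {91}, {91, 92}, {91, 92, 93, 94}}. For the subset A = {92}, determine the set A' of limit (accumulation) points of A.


A' = {93, 94}

For each x ∈ X, list the open sets U ∈ τ with x ∈ U, then check whether U ∩ (A ∖ {x}) ≠ ∅ for every such U.
  x = 91: open {91} ∋ x has {91} ∩ (A ∖ {91}) = ∅, so x is NOT a limit point.
  x = 92: open {91, 92} ∋ x has {91, 92} ∩ (A ∖ {92}) = ∅, so x is NOT a limit point.
  x = 93: opens ∋ x are {91, 92, 93, 94}; each meets A ∖ {93}, so x IS a limit point.
  x = 94: opens ∋ x are {91, 92, 93, 94}; each meets A ∖ {94}, so x IS a limit point.
Collecting: A' = {93, 94}.


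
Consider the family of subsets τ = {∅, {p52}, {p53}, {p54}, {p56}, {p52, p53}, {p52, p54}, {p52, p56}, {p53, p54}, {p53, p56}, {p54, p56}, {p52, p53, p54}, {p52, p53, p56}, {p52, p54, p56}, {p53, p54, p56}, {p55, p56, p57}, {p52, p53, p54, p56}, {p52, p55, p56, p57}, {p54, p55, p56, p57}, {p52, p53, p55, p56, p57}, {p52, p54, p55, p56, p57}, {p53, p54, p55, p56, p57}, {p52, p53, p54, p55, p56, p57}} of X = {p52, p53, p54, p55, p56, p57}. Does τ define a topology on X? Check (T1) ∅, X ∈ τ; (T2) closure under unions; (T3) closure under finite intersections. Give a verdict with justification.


τ is NOT a topology on X.

Axiom (T1): ∅ ∈ τ? Yes; X ∈ τ? Yes.
Axiom (T2/T3): check pairwise unions and intersections of members of τ.
Counterexample for (T2): {p53} ∪ {p55, p56, p57} = {p53, p55, p56, p57} ∉ τ. Therefore τ is NOT a topology.


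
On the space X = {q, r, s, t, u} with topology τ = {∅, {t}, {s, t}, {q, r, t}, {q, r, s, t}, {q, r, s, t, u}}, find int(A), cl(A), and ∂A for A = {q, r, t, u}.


int(A) = {q, r, t}, cl(A) = {q, r, s, t, u}, ∂A = {s, u}.

Closed sets in (X, τ) are complements of opens:
  closed(X, τ) = {∅, {u}, {s, u}, {q, r, u}, {q, r, s, u}, {q, r, s, t, u}}.
int(A) = ⋃ {U ∈ τ : U ⊆ A}. Opens contained in A: ∅, {t}, {q, r, t}.
Taking the union of these: int(A) = {q, r, t}.
cl(A) = ⋂ {C closed : A ⊆ C}. Closed sets containing A: {q, r, s, t, u}.
Intersecting these: cl(A) = {q, r, s, t, u}.
∂A = cl(A) ∖ int(A) = {q, r, s, t, u} ∖ {q, r, t} = {s, u}.


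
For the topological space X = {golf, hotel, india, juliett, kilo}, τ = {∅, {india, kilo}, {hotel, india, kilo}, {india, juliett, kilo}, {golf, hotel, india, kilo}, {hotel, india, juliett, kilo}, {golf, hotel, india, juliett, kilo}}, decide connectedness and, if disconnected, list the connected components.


(X, τ) is connected.

Find clopen sets (U ∈ τ with X ∖ U ∈ τ):
  U = ∅, X ∖ U = {golf, hotel, india, juliett, kilo} — both open, so U is clopen.
  U = {golf, hotel, india, juliett, kilo}, X ∖ U = ∅ — both open, so U is clopen.
Only trivial clopens (∅ and X) exist, so (X, τ) is connected.
Compute connected components by grouping points that agree on all clopens:
  component: {golf, hotel, india, juliett, kilo}


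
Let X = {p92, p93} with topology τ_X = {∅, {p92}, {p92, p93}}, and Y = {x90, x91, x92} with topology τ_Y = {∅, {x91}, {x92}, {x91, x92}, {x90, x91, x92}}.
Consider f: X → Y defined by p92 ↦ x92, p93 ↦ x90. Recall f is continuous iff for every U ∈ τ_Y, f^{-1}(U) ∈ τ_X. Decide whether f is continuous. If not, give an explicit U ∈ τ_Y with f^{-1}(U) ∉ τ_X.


f IS continuous.

Compute f^{-1}(U) for each U ∈ τ_Y:
  U = ∅: f^{-1}(U) = ∅ ∈ τ_X ✓.
  U = {x91}: f^{-1}(U) = ∅ ∈ τ_X ✓.
  U = {x92}: f^{-1}(U) = {p92} ∈ τ_X ✓.
  U = {x91, x92}: f^{-1}(U) = {p92} ∈ τ_X ✓.
  U = {x90, x91, x92}: f^{-1}(U) = {p92, p93} ∈ τ_X ✓.
Every preimage lies in τ_X, so f IS continuous.


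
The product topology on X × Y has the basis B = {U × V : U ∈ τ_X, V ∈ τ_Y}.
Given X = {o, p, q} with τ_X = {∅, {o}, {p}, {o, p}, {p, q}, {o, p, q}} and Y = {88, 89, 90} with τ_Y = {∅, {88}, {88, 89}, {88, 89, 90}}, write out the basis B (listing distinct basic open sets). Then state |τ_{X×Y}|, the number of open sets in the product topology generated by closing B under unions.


Basis B = {∅ × ∅, {o} × {88}, {p} × {88}, {o} × {88, 89}, {o, p} × {88}, {p} × {88, 89}, {p, q} × {88}, {o} × {88, 89, 90}, {o, p, q} × {88}, {p} × {88, 89, 90}, {o, p} × {88, 89}, {p, q} × {88, 89}, {o, p} × {88, 89, 90}, {o, p, q} × {88, 89}, {p, q} × {88, 89, 90}, {o, p, q} × {88, 89, 90}}; |τ_{X×Y}| = 40.

Enumerate products U × V with U ∈ τ_X, V ∈ τ_Y (deduplicated):
  ∅ × ∅ = {} (∅)
  {o} × {88} = {(o,88)}
  {p} × {88} = {(p,88)}
  {o} × {88, 89} = {(o,88), (o,89)}
  {o, p} × {88} = {(o,88), (p,88)}
  {p} × {88, 89} = {(p,88), (p,89)}
  {p, q} × {88} = {(p,88), (q,88)}
  {o} × {88, 89, 90} = {(o,88), (o,89), (o,90)}
  {o, p, q} × {88} = {(o,88), (p,88), (q,88)}
  {p} × {88, 89, 90} = {(p,88), (p,89), (p,90)}
  {o, p} × {88, 89} = {(o,88), (o,89), (p,88), (p,89)}
  {p, q} × {88, 89} = {(p,88), (p,89), (q,88), (q,89)}
  {o, p} × {88, 89, 90} = {(o,88), (o,89), (o,90), (p,88), (p,89), (p,90)}
  {o, p, q} × {88, 89} = {(o,88), (o,89), (p,88), (p,89), (q,88), (q,89)}
  {p, q} × {88, 89, 90} = {(p,88), (p,89), (p,90), (q,88), (q,89), (q,90)}
  {o, p, q} × {88, 89, 90} = {(o,88), (o,89), (o,90), (p,88), (p,89), (p,90), (q,88), (q,89), (q,90)}
These 16 distinct sets form the basis B.
Close under arbitrary unions to get τ_{X×Y}; counting gives |τ_{X×Y}| = 40.


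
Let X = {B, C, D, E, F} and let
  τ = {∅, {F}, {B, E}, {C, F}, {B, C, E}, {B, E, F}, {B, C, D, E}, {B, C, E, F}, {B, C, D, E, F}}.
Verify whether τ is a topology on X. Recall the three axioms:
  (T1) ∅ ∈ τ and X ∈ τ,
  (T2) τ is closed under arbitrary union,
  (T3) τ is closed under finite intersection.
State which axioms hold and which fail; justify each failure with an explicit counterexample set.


τ is NOT a topology on X.

Axiom (T1): ∅ ∈ τ? Yes; X ∈ τ? Yes.
Axiom (T2/T3): check pairwise unions and intersections of members of τ.
Counterexample for (T3): {C, F} ∩ {B, C, E} = {C} ∉ τ. Therefore τ is NOT a topology.


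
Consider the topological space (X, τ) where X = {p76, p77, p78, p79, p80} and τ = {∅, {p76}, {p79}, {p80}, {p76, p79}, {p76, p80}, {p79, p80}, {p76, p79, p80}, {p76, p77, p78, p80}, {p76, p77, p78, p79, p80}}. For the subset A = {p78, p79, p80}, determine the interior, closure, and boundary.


int(A) = {p79, p80}, cl(A) = {p77, p78, p79, p80}, ∂A = {p77, p78}.

Closed sets in (X, τ) are complements of opens:
  closed(X, τ) = {∅, {p79}, {p77, p78}, {p76, p77, p78}, {p77, p78, p79}, {p77, p78, p80}, {p76, p77, p78, p79}, {p76, p77, p78, p80}, {p77, p78, p79, p80}, {p76, p77, p78, p79, p80}}.
int(A) = ⋃ {U ∈ τ : U ⊆ A}. Opens contained in A: ∅, {p79}, {p80}, {p79, p80}.
Taking the union of these: int(A) = {p79, p80}.
cl(A) = ⋂ {C closed : A ⊆ C}. Closed sets containing A: {p77, p78, p79, p80}, {p76, p77, p78, p79, p80}.
Intersecting these: cl(A) = {p77, p78, p79, p80}.
∂A = cl(A) ∖ int(A) = {p77, p78, p79, p80} ∖ {p79, p80} = {p77, p78}.


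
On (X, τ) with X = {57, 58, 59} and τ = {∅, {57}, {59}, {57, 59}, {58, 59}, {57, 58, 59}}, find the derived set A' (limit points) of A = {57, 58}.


A' = ∅

For each x ∈ X, list the open sets U ∈ τ with x ∈ U, then check whether U ∩ (A ∖ {x}) ≠ ∅ for every such U.
  x = 57: open {57} ∋ x has {57} ∩ (A ∖ {57}) = ∅, so x is NOT a limit point.
  x = 58: open {58, 59} ∋ x has {58, 59} ∩ (A ∖ {58}) = ∅, so x is NOT a limit point.
  x = 59: open {59} ∋ x has {59} ∩ (A ∖ {59}) = ∅, so x is NOT a limit point.
Collecting: A' = ∅.


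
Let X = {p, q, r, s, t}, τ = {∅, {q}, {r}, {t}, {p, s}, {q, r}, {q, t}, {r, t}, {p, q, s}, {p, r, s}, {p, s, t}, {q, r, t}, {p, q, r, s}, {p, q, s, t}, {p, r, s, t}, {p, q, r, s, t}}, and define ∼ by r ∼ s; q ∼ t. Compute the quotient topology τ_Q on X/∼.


X/∼ = {[p], [q=t], [r=s]}; |τ_Q| = 4.

Equivalence classes: [p], [q=t], [r=s].
Quotient map π: X → X/∼ sends p ↦ [p], q ↦ [q=t], r ↦ [r=s], s ↦ [r=s], t ↦ [q=t].
For each subset V ⊆ X/∼, compute π^{-1}(V) ⊆ X and check whether π^{-1}(V) ∈ τ. V is open in τ_Q iff π^{-1}(V) ∈ τ.
  V = {}: π^{-1}(V) = ∅ ∈ τ ✓.
  V = {[p]}: π^{-1}(V) = {p} ∉ τ ✗.
  V = {[q=t]}: π^{-1}(V) = {q, t} ∈ τ ✓.
  V = {[p], [q=t]}: π^{-1}(V) = {p, q, t} ∉ τ ✗.
  V = {[r=s]}: π^{-1}(V) = {r, s} ∉ τ ✗.
  V = {[p], [r=s]}: π^{-1}(V) = {p, r, s} ∈ τ ✓.
  V = {[q=t], [r=s]}: π^{-1}(V) = {q, r, s, t} ∉ τ ✗.
  V = {[p], [q=t], [r=s]}: π^{-1}(V) = {p, q, r, s, t} ∈ τ ✓.
Open sets in the quotient: τ_Q = {{}, {[q=t]}, {[p], [r=s]}, {[p], [q=t], [r=s]}} (4 elements).


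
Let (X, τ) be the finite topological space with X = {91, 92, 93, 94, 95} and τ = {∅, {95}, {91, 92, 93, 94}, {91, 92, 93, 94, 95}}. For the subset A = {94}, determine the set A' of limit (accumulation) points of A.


A' = {91, 92, 93}

For each x ∈ X, list the open sets U ∈ τ with x ∈ U, then check whether U ∩ (A ∖ {x}) ≠ ∅ for every such U.
  x = 91: opens ∋ x are {91, 92, 93, 94}, {91, 92, 93, 94, 95}; each meets A ∖ {91}, so x IS a limit point.
  x = 92: opens ∋ x are {91, 92, 93, 94}, {91, 92, 93, 94, 95}; each meets A ∖ {92}, so x IS a limit point.
  x = 93: opens ∋ x are {91, 92, 93, 94}, {91, 92, 93, 94, 95}; each meets A ∖ {93}, so x IS a limit point.
  x = 94: open {91, 92, 93, 94} ∋ x has {91, 92, 93, 94} ∩ (A ∖ {94}) = ∅, so x is NOT a limit point.
  x = 95: open {95} ∋ x has {95} ∩ (A ∖ {95}) = ∅, so x is NOT a limit point.
Collecting: A' = {91, 92, 93}.


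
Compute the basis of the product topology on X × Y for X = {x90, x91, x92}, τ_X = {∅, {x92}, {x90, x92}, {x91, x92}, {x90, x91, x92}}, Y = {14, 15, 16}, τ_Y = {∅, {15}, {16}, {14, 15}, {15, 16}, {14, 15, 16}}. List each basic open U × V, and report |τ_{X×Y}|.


Basis B = {∅ × ∅, {x92} × {15}, {x92} × {16}, {x90, x92} × {15}, {x90, x92} × {16}, {x91, x92} × {15}, {x91, x92} × {16}, {x92} × {14, 15}, {x92} × {15, 16}, {x90, x91, x92} × {15}, {x90, x91, x92} × {16}, {x92} × {14, 15, 16}, {x90, x92} × {14, 15}, {x90, x92} × {15, 16}, {x91, x92} × {14, 15}, {x91, x92} × {15, 16}, {x90, x92} × {14, 15, 16}, {x90, x91, x92} × {14, 15}, {x90, x91, x92} × {15, 16}, {x91, x92} × {14, 15, 16}, {x90, x91, x92} × {14, 15, 16}}; |τ_{X×Y}| = 70.

Enumerate products U × V with U ∈ τ_X, V ∈ τ_Y (deduplicated):
  ∅ × ∅ = {} (∅)
  {x92} × {15} = {(x92,15)}
  {x92} × {16} = {(x92,16)}
  {x90, x92} × {15} = {(x90,15), (x92,15)}
  {x90, x92} × {16} = {(x90,16), (x92,16)}
  {x91, x92} × {15} = {(x91,15), (x92,15)}
  {x91, x92} × {16} = {(x91,16), (x92,16)}
  {x92} × {14, 15} = {(x92,14), (x92,15)}
  {x92} × {15, 16} = {(x92,15), (x92,16)}
  {x90, x91, x92} × {15} = {(x90,15), (x91,15), (x92,15)}
  {x90, x91, x92} × {16} = {(x90,16), (x91,16), (x92,16)}
  {x92} × {14, 15, 16} = {(x92,14), (x92,15), (x92,16)}
  {x90, x92} × {14, 15} = {(x90,14), (x90,15), (x92,14), (x92,15)}
  {x90, x92} × {15, 16} = {(x90,15), (x90,16), (x92,15), (x92,16)}
  {x91, x92} × {14, 15} = {(x91,14), (x91,15), (x92,14), (x92,15)}
  {x91, x92} × {15, 16} = {(x91,15), (x91,16), (x92,15), (x92,16)}
  {x90, x92} × {14, 15, 16} = {(x90,14), (x90,15), (x90,16), (x92,14), (x92,15), (x92,16)}
  {x90, x91, x92} × {14, 15} = {(x90,14), (x90,15), (x91,14), (x91,15), (x92,14), (x92,15)}
  {x90, x91, x92} × {15, 16} = {(x90,15), (x90,16), (x91,15), (x91,16), (x92,15), (x92,16)}
  {x91, x92} × {14, 15, 16} = {(x91,14), (x91,15), (x91,16), (x92,14), (x92,15), (x92,16)}
  {x90, x91, x92} × {14, 15, 16} = {(x90,14), (x90,15), (x90,16), (x91,14), (x91,15), (x91,16), (x92,14), (x92,15), (x92,16)}
These 21 distinct sets form the basis B.
Close under arbitrary unions to get τ_{X×Y}; counting gives |τ_{X×Y}| = 70.


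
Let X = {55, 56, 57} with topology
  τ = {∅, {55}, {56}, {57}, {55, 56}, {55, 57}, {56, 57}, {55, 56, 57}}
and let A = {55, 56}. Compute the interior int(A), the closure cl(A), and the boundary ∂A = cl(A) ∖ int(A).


int(A) = {55, 56}, cl(A) = {55, 56}, ∂A = ∅.

Closed sets in (X, τ) are complements of opens:
  closed(X, τ) = {∅, {55}, {56}, {57}, {55, 56}, {55, 57}, {56, 57}, {55, 56, 57}}.
int(A) = ⋃ {U ∈ τ : U ⊆ A}. Opens contained in A: ∅, {55}, {56}, {55, 56}.
Taking the union of these: int(A) = {55, 56}.
cl(A) = ⋂ {C closed : A ⊆ C}. Closed sets containing A: {55, 56}, {55, 56, 57}.
Intersecting these: cl(A) = {55, 56}.
∂A = cl(A) ∖ int(A) = {55, 56} ∖ {55, 56} = ∅.


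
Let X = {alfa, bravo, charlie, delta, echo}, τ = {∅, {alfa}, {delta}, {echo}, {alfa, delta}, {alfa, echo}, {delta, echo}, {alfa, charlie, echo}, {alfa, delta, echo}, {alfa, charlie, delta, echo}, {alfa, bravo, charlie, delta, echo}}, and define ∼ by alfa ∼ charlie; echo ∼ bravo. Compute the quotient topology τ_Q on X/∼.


X/∼ = {[alfa=charlie], [bravo=echo], [delta]}; |τ_Q| = 3.

Equivalence classes: [alfa=charlie], [bravo=echo], [delta].
Quotient map π: X → X/∼ sends alfa ↦ [alfa=charlie], bravo ↦ [bravo=echo], charlie ↦ [alfa=charlie], delta ↦ [delta], echo ↦ [bravo=echo].
For each subset V ⊆ X/∼, compute π^{-1}(V) ⊆ X and check whether π^{-1}(V) ∈ τ. V is open in τ_Q iff π^{-1}(V) ∈ τ.
  V = {}: π^{-1}(V) = ∅ ∈ τ ✓.
  V = {[alfa=charlie]}: π^{-1}(V) = {alfa, charlie} ∉ τ ✗.
  V = {[bravo=echo]}: π^{-1}(V) = {bravo, echo} ∉ τ ✗.
  V = {[alfa=charlie], [bravo=echo]}: π^{-1}(V) = {alfa, bravo, charlie, echo} ∉ τ ✗.
  V = {[delta]}: π^{-1}(V) = {delta} ∈ τ ✓.
  V = {[alfa=charlie], [delta]}: π^{-1}(V) = {alfa, charlie, delta} ∉ τ ✗.
  V = {[bravo=echo], [delta]}: π^{-1}(V) = {bravo, delta, echo} ∉ τ ✗.
  V = {[alfa=charlie], [bravo=echo], [delta]}: π^{-1}(V) = {alfa, bravo, charlie, delta, echo} ∈ τ ✓.
Open sets in the quotient: τ_Q = {{}, {[delta]}, {[alfa=charlie], [bravo=echo], [delta]}} (3 elements).


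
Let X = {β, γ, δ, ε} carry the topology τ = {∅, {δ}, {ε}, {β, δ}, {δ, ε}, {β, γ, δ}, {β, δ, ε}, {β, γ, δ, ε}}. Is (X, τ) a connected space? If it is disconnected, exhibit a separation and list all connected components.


(X, τ) is disconnected; components = [{ε}, {β, γ, δ}].

Find clopen sets (U ∈ τ with X ∖ U ∈ τ):
  U = ∅, X ∖ U = {β, γ, δ, ε} — both open, so U is clopen.
  U = {ε}, X ∖ U = {β, γ, δ} — both open, so U is clopen.
  U = {β, γ, δ}, X ∖ U = {ε} — both open, so U is clopen.
  U = {β, γ, δ, ε}, X ∖ U = ∅ — both open, so U is clopen.
Nontrivial clopen(s) exist: e.g. {ε}. So (X, τ) is disconnected.
Compute connected components by grouping points that agree on all clopens:
  component: {ε}
  component: {β, γ, δ}


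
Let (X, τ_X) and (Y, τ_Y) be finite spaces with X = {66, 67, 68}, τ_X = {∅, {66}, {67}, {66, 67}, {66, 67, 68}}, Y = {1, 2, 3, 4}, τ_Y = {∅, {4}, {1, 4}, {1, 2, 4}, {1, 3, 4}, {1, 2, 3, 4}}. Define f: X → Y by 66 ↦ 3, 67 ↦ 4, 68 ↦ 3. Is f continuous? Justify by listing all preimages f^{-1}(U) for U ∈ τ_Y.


f IS continuous.

Compute f^{-1}(U) for each U ∈ τ_Y:
  U = ∅: f^{-1}(U) = ∅ ∈ τ_X ✓.
  U = {4}: f^{-1}(U) = {67} ∈ τ_X ✓.
  U = {1, 4}: f^{-1}(U) = {67} ∈ τ_X ✓.
  U = {1, 2, 4}: f^{-1}(U) = {67} ∈ τ_X ✓.
  U = {1, 3, 4}: f^{-1}(U) = {66, 67, 68} ∈ τ_X ✓.
  U = {1, 2, 3, 4}: f^{-1}(U) = {66, 67, 68} ∈ τ_X ✓.
Every preimage lies in τ_X, so f IS continuous.


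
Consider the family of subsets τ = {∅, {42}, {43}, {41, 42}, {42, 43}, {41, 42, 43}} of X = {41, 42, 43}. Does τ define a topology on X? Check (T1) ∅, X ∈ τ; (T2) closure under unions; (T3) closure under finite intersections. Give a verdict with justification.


τ IS a topology on X.

Axiom (T1): ∅ ∈ τ? Yes; X ∈ τ? Yes.
Axiom (T2/T3): check pairwise unions and intersections of members of τ.
All pairwise intersections and unions checked — each lies in τ. Therefore τ satisfies (T1), (T2), (T3): it IS a topology on X.


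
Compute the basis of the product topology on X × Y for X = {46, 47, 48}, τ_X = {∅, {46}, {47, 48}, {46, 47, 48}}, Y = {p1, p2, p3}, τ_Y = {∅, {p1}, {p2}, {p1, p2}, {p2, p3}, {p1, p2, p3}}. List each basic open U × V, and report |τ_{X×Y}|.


Basis B = {∅ × ∅, {46} × {p1}, {46} × {p2}, {46} × {p1, p2}, {46} × {p2, p3}, {47, 48} × {p1}, {47, 48} × {p2}, {46} × {p1, p2, p3}, {46, 47, 48} × {p1}, {46, 47, 48} × {p2}, {47, 48} × {p1, p2}, {47, 48} × {p2, p3}, {46, 47, 48} × {p1, p2}, {46, 47, 48} × {p2, p3}, {47, 48} × {p1, p2, p3}, {46, 47, 48} × {p1, p2, p3}}; |τ_{X×Y}| = 36.

Enumerate products U × V with U ∈ τ_X, V ∈ τ_Y (deduplicated):
  ∅ × ∅ = {} (∅)
  {46} × {p1} = {(46,p1)}
  {46} × {p2} = {(46,p2)}
  {46} × {p1, p2} = {(46,p1), (46,p2)}
  {46} × {p2, p3} = {(46,p2), (46,p3)}
  {47, 48} × {p1} = {(47,p1), (48,p1)}
  {47, 48} × {p2} = {(47,p2), (48,p2)}
  {46} × {p1, p2, p3} = {(46,p1), (46,p2), (46,p3)}
  {46, 47, 48} × {p1} = {(46,p1), (47,p1), (48,p1)}
  {46, 47, 48} × {p2} = {(46,p2), (47,p2), (48,p2)}
  {47, 48} × {p1, p2} = {(47,p1), (47,p2), (48,p1), (48,p2)}
  {47, 48} × {p2, p3} = {(47,p2), (47,p3), (48,p2), (48,p3)}
  {46, 47, 48} × {p1, p2} = {(46,p1), (46,p2), (47,p1), (47,p2), (48,p1), (48,p2)}
  {46, 47, 48} × {p2, p3} = {(46,p2), (46,p3), (47,p2), (47,p3), (48,p2), (48,p3)}
  {47, 48} × {p1, p2, p3} = {(47,p1), (47,p2), (47,p3), (48,p1), (48,p2), (48,p3)}
  {46, 47, 48} × {p1, p2, p3} = {(46,p1), (46,p2), (46,p3), (47,p1), (47,p2), (47,p3), (48,p1), (48,p2), (48,p3)}
These 16 distinct sets form the basis B.
Close under arbitrary unions to get τ_{X×Y}; counting gives |τ_{X×Y}| = 36.


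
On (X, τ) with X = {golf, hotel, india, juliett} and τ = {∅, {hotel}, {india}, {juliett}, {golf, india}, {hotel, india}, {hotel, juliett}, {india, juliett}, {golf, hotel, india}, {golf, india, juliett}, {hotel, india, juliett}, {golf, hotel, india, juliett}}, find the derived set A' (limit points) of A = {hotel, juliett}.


A' = ∅

For each x ∈ X, list the open sets U ∈ τ with x ∈ U, then check whether U ∩ (A ∖ {x}) ≠ ∅ for every such U.
  x = golf: open {golf, india} ∋ x has {golf, india} ∩ (A ∖ {golf}) = ∅, so x is NOT a limit point.
  x = hotel: open {hotel} ∋ x has {hotel} ∩ (A ∖ {hotel}) = ∅, so x is NOT a limit point.
  x = india: open {india} ∋ x has {india} ∩ (A ∖ {india}) = ∅, so x is NOT a limit point.
  x = juliett: open {juliett} ∋ x has {juliett} ∩ (A ∖ {juliett}) = ∅, so x is NOT a limit point.
Collecting: A' = ∅.


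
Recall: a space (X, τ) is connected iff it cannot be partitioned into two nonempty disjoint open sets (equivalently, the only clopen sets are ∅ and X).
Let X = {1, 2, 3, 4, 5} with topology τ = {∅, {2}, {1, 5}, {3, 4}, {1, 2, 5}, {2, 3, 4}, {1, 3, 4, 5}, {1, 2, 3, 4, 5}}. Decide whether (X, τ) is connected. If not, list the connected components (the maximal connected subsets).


(X, τ) is disconnected; components = [{2}, {1, 5}, {3, 4}].

Find clopen sets (U ∈ τ with X ∖ U ∈ τ):
  U = ∅, X ∖ U = {1, 2, 3, 4, 5} — both open, so U is clopen.
  U = {2}, X ∖ U = {1, 3, 4, 5} — both open, so U is clopen.
  U = {1, 5}, X ∖ U = {2, 3, 4} — both open, so U is clopen.
  U = {3, 4}, X ∖ U = {1, 2, 5} — both open, so U is clopen.
  U = {1, 2, 5}, X ∖ U = {3, 4} — both open, so U is clopen.
  U = {2, 3, 4}, X ∖ U = {1, 5} — both open, so U is clopen.
  U = {1, 3, 4, 5}, X ∖ U = {2} — both open, so U is clopen.
  U = {1, 2, 3, 4, 5}, X ∖ U = ∅ — both open, so U is clopen.
Nontrivial clopen(s) exist: e.g. {3, 4}. So (X, τ) is disconnected.
Compute connected components by grouping points that agree on all clopens:
  component: {2}
  component: {1, 5}
  component: {3, 4}


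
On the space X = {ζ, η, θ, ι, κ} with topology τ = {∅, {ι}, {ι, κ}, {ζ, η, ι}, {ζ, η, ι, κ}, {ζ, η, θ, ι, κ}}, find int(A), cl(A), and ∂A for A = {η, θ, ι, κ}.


int(A) = {ι, κ}, cl(A) = {ζ, η, θ, ι, κ}, ∂A = {ζ, η, θ}.

Closed sets in (X, τ) are complements of opens:
  closed(X, τ) = {∅, {θ}, {θ, κ}, {ζ, η, θ}, {ζ, η, θ, κ}, {ζ, η, θ, ι, κ}}.
int(A) = ⋃ {U ∈ τ : U ⊆ A}. Opens contained in A: ∅, {ι}, {ι, κ}.
Taking the union of these: int(A) = {ι, κ}.
cl(A) = ⋂ {C closed : A ⊆ C}. Closed sets containing A: {ζ, η, θ, ι, κ}.
Intersecting these: cl(A) = {ζ, η, θ, ι, κ}.
∂A = cl(A) ∖ int(A) = {ζ, η, θ, ι, κ} ∖ {ι, κ} = {ζ, η, θ}.


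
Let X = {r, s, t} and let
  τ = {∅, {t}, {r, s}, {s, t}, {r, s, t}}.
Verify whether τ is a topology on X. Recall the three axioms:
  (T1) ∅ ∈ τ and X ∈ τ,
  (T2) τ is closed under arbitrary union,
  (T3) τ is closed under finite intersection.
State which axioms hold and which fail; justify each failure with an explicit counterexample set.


τ is NOT a topology on X.

Axiom (T1): ∅ ∈ τ? Yes; X ∈ τ? Yes.
Axiom (T2/T3): check pairwise unions and intersections of members of τ.
Counterexample for (T3): {r, s} ∩ {s, t} = {s} ∉ τ. Therefore τ is NOT a topology.


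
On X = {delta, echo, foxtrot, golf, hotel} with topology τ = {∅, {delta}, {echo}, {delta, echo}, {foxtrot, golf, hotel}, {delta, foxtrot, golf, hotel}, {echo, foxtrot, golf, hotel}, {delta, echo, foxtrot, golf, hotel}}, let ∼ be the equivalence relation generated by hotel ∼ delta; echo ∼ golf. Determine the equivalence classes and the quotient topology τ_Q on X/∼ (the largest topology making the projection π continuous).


X/∼ = {[delta=hotel], [echo=golf], [foxtrot]}; |τ_Q| = 2.

Equivalence classes: [delta=hotel], [echo=golf], [foxtrot].
Quotient map π: X → X/∼ sends delta ↦ [delta=hotel], echo ↦ [echo=golf], foxtrot ↦ [foxtrot], golf ↦ [echo=golf], hotel ↦ [delta=hotel].
For each subset V ⊆ X/∼, compute π^{-1}(V) ⊆ X and check whether π^{-1}(V) ∈ τ. V is open in τ_Q iff π^{-1}(V) ∈ τ.
  V = {}: π^{-1}(V) = ∅ ∈ τ ✓.
  V = {[delta=hotel]}: π^{-1}(V) = {delta, hotel} ∉ τ ✗.
  V = {[echo=golf]}: π^{-1}(V) = {echo, golf} ∉ τ ✗.
  V = {[delta=hotel], [echo=golf]}: π^{-1}(V) = {delta, echo, golf, hotel} ∉ τ ✗.
  V = {[foxtrot]}: π^{-1}(V) = {foxtrot} ∉ τ ✗.
  V = {[delta=hotel], [foxtrot]}: π^{-1}(V) = {delta, foxtrot, hotel} ∉ τ ✗.
  V = {[echo=golf], [foxtrot]}: π^{-1}(V) = {echo, foxtrot, golf} ∉ τ ✗.
  V = {[delta=hotel], [echo=golf], [foxtrot]}: π^{-1}(V) = {delta, echo, foxtrot, golf, hotel} ∈ τ ✓.
Open sets in the quotient: τ_Q = {{}, {[delta=hotel], [echo=golf], [foxtrot]}} (2 elements).


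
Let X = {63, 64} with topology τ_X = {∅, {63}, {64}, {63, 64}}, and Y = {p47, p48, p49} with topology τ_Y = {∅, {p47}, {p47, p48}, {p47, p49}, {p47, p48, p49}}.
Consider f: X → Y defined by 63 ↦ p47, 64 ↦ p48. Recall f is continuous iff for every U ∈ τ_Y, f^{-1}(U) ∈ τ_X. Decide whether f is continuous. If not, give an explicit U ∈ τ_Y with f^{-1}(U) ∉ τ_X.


f IS continuous.

Compute f^{-1}(U) for each U ∈ τ_Y:
  U = ∅: f^{-1}(U) = ∅ ∈ τ_X ✓.
  U = {p47}: f^{-1}(U) = {63} ∈ τ_X ✓.
  U = {p47, p48}: f^{-1}(U) = {63, 64} ∈ τ_X ✓.
  U = {p47, p49}: f^{-1}(U) = {63} ∈ τ_X ✓.
  U = {p47, p48, p49}: f^{-1}(U) = {63, 64} ∈ τ_X ✓.
Every preimage lies in τ_X, so f IS continuous.


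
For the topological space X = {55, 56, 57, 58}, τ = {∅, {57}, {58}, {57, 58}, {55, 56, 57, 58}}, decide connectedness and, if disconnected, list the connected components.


(X, τ) is connected.

Find clopen sets (U ∈ τ with X ∖ U ∈ τ):
  U = ∅, X ∖ U = {55, 56, 57, 58} — both open, so U is clopen.
  U = {55, 56, 57, 58}, X ∖ U = ∅ — both open, so U is clopen.
Only trivial clopens (∅ and X) exist, so (X, τ) is connected.
Compute connected components by grouping points that agree on all clopens:
  component: {55, 56, 57, 58}


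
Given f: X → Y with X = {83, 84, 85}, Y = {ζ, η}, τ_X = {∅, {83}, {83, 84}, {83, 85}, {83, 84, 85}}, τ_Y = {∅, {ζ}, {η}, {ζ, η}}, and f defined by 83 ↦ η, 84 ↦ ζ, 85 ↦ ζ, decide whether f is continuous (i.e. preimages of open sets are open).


f is NOT continuous.

Compute f^{-1}(U) for each U ∈ τ_Y:
  U = ∅: f^{-1}(U) = ∅ ∈ τ_X ✓.
  U = {ζ}: f^{-1}(U) = {84, 85} ∉ τ_X ✗.
  U = {η}: f^{-1}(U) = {83} ∈ τ_X ✓.
  U = {ζ, η}: f^{-1}(U) = {83, 84, 85} ∈ τ_X ✓.
Found U = {ζ} with f^{-1}(U) = {84, 85} not in τ_X. Therefore f is NOT continuous.


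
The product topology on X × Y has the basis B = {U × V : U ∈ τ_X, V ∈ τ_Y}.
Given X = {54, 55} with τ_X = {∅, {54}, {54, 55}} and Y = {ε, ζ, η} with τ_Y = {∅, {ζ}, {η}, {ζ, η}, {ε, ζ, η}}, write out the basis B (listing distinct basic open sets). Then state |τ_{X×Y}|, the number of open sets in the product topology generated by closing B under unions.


Basis B = {∅ × ∅, {54} × {ζ}, {54} × {η}, {54} × {ζ, η}, {54, 55} × {ζ}, {54, 55} × {η}, {54} × {ε, ζ, η}, {54, 55} × {ζ, η}, {54, 55} × {ε, ζ, η}}; |τ_{X×Y}| = 14.

Enumerate products U × V with U ∈ τ_X, V ∈ τ_Y (deduplicated):
  ∅ × ∅ = {} (∅)
  {54} × {ζ} = {(54,ζ)}
  {54} × {η} = {(54,η)}
  {54} × {ζ, η} = {(54,ζ), (54,η)}
  {54, 55} × {ζ} = {(54,ζ), (55,ζ)}
  {54, 55} × {η} = {(54,η), (55,η)}
  {54} × {ε, ζ, η} = {(54,ε), (54,ζ), (54,η)}
  {54, 55} × {ζ, η} = {(54,ζ), (54,η), (55,ζ), (55,η)}
  {54, 55} × {ε, ζ, η} = {(54,ε), (54,ζ), (54,η), (55,ε), (55,ζ), (55,η)}
These 9 distinct sets form the basis B.
Close under arbitrary unions to get τ_{X×Y}; counting gives |τ_{X×Y}| = 14.


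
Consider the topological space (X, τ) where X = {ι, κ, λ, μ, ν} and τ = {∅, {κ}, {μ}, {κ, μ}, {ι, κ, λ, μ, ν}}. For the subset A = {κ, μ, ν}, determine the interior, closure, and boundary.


int(A) = {κ, μ}, cl(A) = {ι, κ, λ, μ, ν}, ∂A = {ι, λ, ν}.

Closed sets in (X, τ) are complements of opens:
  closed(X, τ) = {∅, {ι, λ, ν}, {ι, κ, λ, ν}, {ι, λ, μ, ν}, {ι, κ, λ, μ, ν}}.
int(A) = ⋃ {U ∈ τ : U ⊆ A}. Opens contained in A: ∅, {κ}, {μ}, {κ, μ}.
Taking the union of these: int(A) = {κ, μ}.
cl(A) = ⋂ {C closed : A ⊆ C}. Closed sets containing A: {ι, κ, λ, μ, ν}.
Intersecting these: cl(A) = {ι, κ, λ, μ, ν}.
∂A = cl(A) ∖ int(A) = {ι, κ, λ, μ, ν} ∖ {κ, μ} = {ι, λ, ν}.


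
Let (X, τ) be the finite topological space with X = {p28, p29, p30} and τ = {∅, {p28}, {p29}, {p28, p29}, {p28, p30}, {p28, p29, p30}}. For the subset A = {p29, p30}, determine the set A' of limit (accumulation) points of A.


A' = ∅

For each x ∈ X, list the open sets U ∈ τ with x ∈ U, then check whether U ∩ (A ∖ {x}) ≠ ∅ for every such U.
  x = p28: open {p28} ∋ x has {p28} ∩ (A ∖ {p28}) = ∅, so x is NOT a limit point.
  x = p29: open {p29} ∋ x has {p29} ∩ (A ∖ {p29}) = ∅, so x is NOT a limit point.
  x = p30: open {p28, p30} ∋ x has {p28, p30} ∩ (A ∖ {p30}) = ∅, so x is NOT a limit point.
Collecting: A' = ∅.


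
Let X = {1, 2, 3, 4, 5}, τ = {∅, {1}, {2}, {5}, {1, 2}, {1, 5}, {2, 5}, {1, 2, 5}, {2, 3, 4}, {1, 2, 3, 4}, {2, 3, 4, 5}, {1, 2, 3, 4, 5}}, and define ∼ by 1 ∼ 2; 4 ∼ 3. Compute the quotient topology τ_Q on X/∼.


X/∼ = {[1=2], [3=4], [5]}; |τ_Q| = 6.

Equivalence classes: [1=2], [3=4], [5].
Quotient map π: X → X/∼ sends 1 ↦ [1=2], 2 ↦ [1=2], 3 ↦ [3=4], 4 ↦ [3=4], 5 ↦ [5].
For each subset V ⊆ X/∼, compute π^{-1}(V) ⊆ X and check whether π^{-1}(V) ∈ τ. V is open in τ_Q iff π^{-1}(V) ∈ τ.
  V = {}: π^{-1}(V) = ∅ ∈ τ ✓.
  V = {[1=2]}: π^{-1}(V) = {1, 2} ∈ τ ✓.
  V = {[3=4]}: π^{-1}(V) = {3, 4} ∉ τ ✗.
  V = {[1=2], [3=4]}: π^{-1}(V) = {1, 2, 3, 4} ∈ τ ✓.
  V = {[5]}: π^{-1}(V) = {5} ∈ τ ✓.
  V = {[1=2], [5]}: π^{-1}(V) = {1, 2, 5} ∈ τ ✓.
  V = {[3=4], [5]}: π^{-1}(V) = {3, 4, 5} ∉ τ ✗.
  V = {[1=2], [3=4], [5]}: π^{-1}(V) = {1, 2, 3, 4, 5} ∈ τ ✓.
Open sets in the quotient: τ_Q = {{}, {[1=2]}, {[1=2], [3=4]}, {[5]}, {[1=2], [5]}, {[1=2], [3=4], [5]}} (6 elements).


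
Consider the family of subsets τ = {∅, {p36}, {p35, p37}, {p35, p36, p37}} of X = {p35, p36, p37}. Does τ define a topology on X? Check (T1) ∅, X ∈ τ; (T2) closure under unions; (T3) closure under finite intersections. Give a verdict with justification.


τ IS a topology on X.

Axiom (T1): ∅ ∈ τ? Yes; X ∈ τ? Yes.
Axiom (T2/T3): check pairwise unions and intersections of members of τ.
All pairwise intersections and unions checked — each lies in τ. Therefore τ satisfies (T1), (T2), (T3): it IS a topology on X.


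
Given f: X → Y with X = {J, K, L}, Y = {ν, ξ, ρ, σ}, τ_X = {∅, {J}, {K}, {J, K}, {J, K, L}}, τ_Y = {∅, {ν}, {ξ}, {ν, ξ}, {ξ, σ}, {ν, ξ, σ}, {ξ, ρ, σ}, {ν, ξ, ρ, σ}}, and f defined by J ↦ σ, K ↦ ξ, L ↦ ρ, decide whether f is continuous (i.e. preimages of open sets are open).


f IS continuous.

Compute f^{-1}(U) for each U ∈ τ_Y:
  U = ∅: f^{-1}(U) = ∅ ∈ τ_X ✓.
  U = {ν}: f^{-1}(U) = ∅ ∈ τ_X ✓.
  U = {ξ}: f^{-1}(U) = {K} ∈ τ_X ✓.
  U = {ν, ξ}: f^{-1}(U) = {K} ∈ τ_X ✓.
  U = {ξ, σ}: f^{-1}(U) = {J, K} ∈ τ_X ✓.
  U = {ν, ξ, σ}: f^{-1}(U) = {J, K} ∈ τ_X ✓.
  U = {ξ, ρ, σ}: f^{-1}(U) = {J, K, L} ∈ τ_X ✓.
  U = {ν, ξ, ρ, σ}: f^{-1}(U) = {J, K, L} ∈ τ_X ✓.
Every preimage lies in τ_X, so f IS continuous.


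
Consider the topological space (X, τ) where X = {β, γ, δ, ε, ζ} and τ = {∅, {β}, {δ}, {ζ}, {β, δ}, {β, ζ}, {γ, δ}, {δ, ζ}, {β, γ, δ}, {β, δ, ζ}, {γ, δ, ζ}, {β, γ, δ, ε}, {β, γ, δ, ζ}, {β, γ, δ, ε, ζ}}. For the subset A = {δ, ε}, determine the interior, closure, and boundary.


int(A) = {δ}, cl(A) = {γ, δ, ε}, ∂A = {γ, ε}.

Closed sets in (X, τ) are complements of opens:
  closed(X, τ) = {∅, {ε}, {ζ}, {β, ε}, {γ, ε}, {ε, ζ}, {β, γ, ε}, {β, ε, ζ}, {γ, δ, ε}, {γ, ε, ζ}, {β, γ, δ, ε}, {β, γ, ε, ζ}, {γ, δ, ε, ζ}, {β, γ, δ, ε, ζ}}.
int(A) = ⋃ {U ∈ τ : U ⊆ A}. Opens contained in A: ∅, {δ}.
Taking the union of these: int(A) = {δ}.
cl(A) = ⋂ {C closed : A ⊆ C}. Closed sets containing A: {γ, δ, ε}, {β, γ, δ, ε}, {γ, δ, ε, ζ}, {β, γ, δ, ε, ζ}.
Intersecting these: cl(A) = {γ, δ, ε}.
∂A = cl(A) ∖ int(A) = {γ, δ, ε} ∖ {δ} = {γ, ε}.


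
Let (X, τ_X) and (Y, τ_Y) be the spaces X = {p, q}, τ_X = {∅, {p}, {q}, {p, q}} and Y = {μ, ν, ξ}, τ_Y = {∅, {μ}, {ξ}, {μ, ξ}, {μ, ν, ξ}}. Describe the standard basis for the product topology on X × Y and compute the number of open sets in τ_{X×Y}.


Basis B = {∅ × ∅, {p} × {μ}, {p} × {ξ}, {q} × {μ}, {q} × {ξ}, {p} × {μ, ξ}, {p, q} × {μ}, {p, q} × {ξ}, {q} × {μ, ξ}, {p} × {μ, ν, ξ}, {q} × {μ, ν, ξ}, {p, q} × {μ, ξ}, {p, q} × {μ, ν, ξ}}; |τ_{X×Y}| = 25.

Enumerate products U × V with U ∈ τ_X, V ∈ τ_Y (deduplicated):
  ∅ × ∅ = {} (∅)
  {p} × {μ} = {(p,μ)}
  {p} × {ξ} = {(p,ξ)}
  {q} × {μ} = {(q,μ)}
  {q} × {ξ} = {(q,ξ)}
  {p} × {μ, ξ} = {(p,μ), (p,ξ)}
  {p, q} × {μ} = {(p,μ), (q,μ)}
  {p, q} × {ξ} = {(p,ξ), (q,ξ)}
  {q} × {μ, ξ} = {(q,μ), (q,ξ)}
  {p} × {μ, ν, ξ} = {(p,μ), (p,ν), (p,ξ)}
  {q} × {μ, ν, ξ} = {(q,μ), (q,ν), (q,ξ)}
  {p, q} × {μ, ξ} = {(p,μ), (p,ξ), (q,μ), (q,ξ)}
  {p, q} × {μ, ν, ξ} = {(p,μ), (p,ν), (p,ξ), (q,μ), (q,ν), (q,ξ)}
These 13 distinct sets form the basis B.
Close under arbitrary unions to get τ_{X×Y}; counting gives |τ_{X×Y}| = 25.


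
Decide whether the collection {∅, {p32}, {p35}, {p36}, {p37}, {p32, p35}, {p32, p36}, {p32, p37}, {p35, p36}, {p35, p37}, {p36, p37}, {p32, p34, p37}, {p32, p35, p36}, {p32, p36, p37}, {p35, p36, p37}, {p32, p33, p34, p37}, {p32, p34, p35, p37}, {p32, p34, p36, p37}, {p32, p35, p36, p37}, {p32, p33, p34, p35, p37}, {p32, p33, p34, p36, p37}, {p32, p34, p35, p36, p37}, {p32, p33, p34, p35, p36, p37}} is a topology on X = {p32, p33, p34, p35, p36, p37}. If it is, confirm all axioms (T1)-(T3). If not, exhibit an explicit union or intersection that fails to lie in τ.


τ is NOT a topology on X.

Axiom (T1): ∅ ∈ τ? Yes; X ∈ τ? Yes.
Axiom (T2/T3): check pairwise unions and intersections of members of τ.
Counterexample for (T2): {p32} ∪ {p35, p37} = {p32, p35, p37} ∉ τ. Therefore τ is NOT a topology.


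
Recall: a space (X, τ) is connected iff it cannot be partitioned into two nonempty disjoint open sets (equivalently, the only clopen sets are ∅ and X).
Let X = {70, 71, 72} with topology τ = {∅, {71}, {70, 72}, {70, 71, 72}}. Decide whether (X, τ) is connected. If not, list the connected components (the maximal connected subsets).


(X, τ) is disconnected; components = [{71}, {70, 72}].

Find clopen sets (U ∈ τ with X ∖ U ∈ τ):
  U = ∅, X ∖ U = {70, 71, 72} — both open, so U is clopen.
  U = {71}, X ∖ U = {70, 72} — both open, so U is clopen.
  U = {70, 72}, X ∖ U = {71} — both open, so U is clopen.
  U = {70, 71, 72}, X ∖ U = ∅ — both open, so U is clopen.
Nontrivial clopen(s) exist: e.g. {71}. So (X, τ) is disconnected.
Compute connected components by grouping points that agree on all clopens:
  component: {71}
  component: {70, 72}


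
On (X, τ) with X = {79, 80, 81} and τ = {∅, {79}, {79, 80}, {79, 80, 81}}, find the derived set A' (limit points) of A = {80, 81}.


A' = {81}

For each x ∈ X, list the open sets U ∈ τ with x ∈ U, then check whether U ∩ (A ∖ {x}) ≠ ∅ for every such U.
  x = 79: open {79} ∋ x has {79} ∩ (A ∖ {79}) = ∅, so x is NOT a limit point.
  x = 80: open {79, 80} ∋ x has {79, 80} ∩ (A ∖ {80}) = ∅, so x is NOT a limit point.
  x = 81: opens ∋ x are {79, 80, 81}; each meets A ∖ {81}, so x IS a limit point.
Collecting: A' = {81}.


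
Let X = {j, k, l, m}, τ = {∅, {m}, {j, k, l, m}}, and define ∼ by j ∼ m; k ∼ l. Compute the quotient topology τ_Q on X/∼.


X/∼ = {[j=m], [k=l]}; |τ_Q| = 2.

Equivalence classes: [j=m], [k=l].
Quotient map π: X → X/∼ sends j ↦ [j=m], k ↦ [k=l], l ↦ [k=l], m ↦ [j=m].
For each subset V ⊆ X/∼, compute π^{-1}(V) ⊆ X and check whether π^{-1}(V) ∈ τ. V is open in τ_Q iff π^{-1}(V) ∈ τ.
  V = {}: π^{-1}(V) = ∅ ∈ τ ✓.
  V = {[j=m]}: π^{-1}(V) = {j, m} ∉ τ ✗.
  V = {[k=l]}: π^{-1}(V) = {k, l} ∉ τ ✗.
  V = {[j=m], [k=l]}: π^{-1}(V) = {j, k, l, m} ∈ τ ✓.
Open sets in the quotient: τ_Q = {{}, {[j=m], [k=l]}} (2 elements).


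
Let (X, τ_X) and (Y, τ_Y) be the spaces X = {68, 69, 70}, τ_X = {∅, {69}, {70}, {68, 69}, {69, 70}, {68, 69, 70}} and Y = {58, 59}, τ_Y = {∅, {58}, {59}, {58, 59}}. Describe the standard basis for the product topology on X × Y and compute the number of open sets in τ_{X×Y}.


Basis B = {∅ × ∅, {69} × {58}, {69} × {59}, {70} × {58}, {70} × {59}, {68, 69} × {58}, {68, 69} × {59}, {69} × {58, 59}, {69, 70} × {58}, {69, 70} × {59}, {70} × {58, 59}, {68, 69, 70} × {58}, {68, 69, 70} × {59}, {68, 69} × {58, 59}, {69, 70} × {58, 59}, {68, 69, 70} × {58, 59}}; |τ_{X×Y}| = 36.

Enumerate products U × V with U ∈ τ_X, V ∈ τ_Y (deduplicated):
  ∅ × ∅ = {} (∅)
  {69} × {58} = {(69,58)}
  {69} × {59} = {(69,59)}
  {70} × {58} = {(70,58)}
  {70} × {59} = {(70,59)}
  {68, 69} × {58} = {(68,58), (69,58)}
  {68, 69} × {59} = {(68,59), (69,59)}
  {69} × {58, 59} = {(69,58), (69,59)}
  {69, 70} × {58} = {(69,58), (70,58)}
  {69, 70} × {59} = {(69,59), (70,59)}
  {70} × {58, 59} = {(70,58), (70,59)}
  {68, 69, 70} × {58} = {(68,58), (69,58), (70,58)}
  {68, 69, 70} × {59} = {(68,59), (69,59), (70,59)}
  {68, 69} × {58, 59} = {(68,58), (68,59), (69,58), (69,59)}
  {69, 70} × {58, 59} = {(69,58), (69,59), (70,58), (70,59)}
  {68, 69, 70} × {58, 59} = {(68,58), (68,59), (69,58), (69,59), (70,58), (70,59)}
These 16 distinct sets form the basis B.
Close under arbitrary unions to get τ_{X×Y}; counting gives |τ_{X×Y}| = 36.


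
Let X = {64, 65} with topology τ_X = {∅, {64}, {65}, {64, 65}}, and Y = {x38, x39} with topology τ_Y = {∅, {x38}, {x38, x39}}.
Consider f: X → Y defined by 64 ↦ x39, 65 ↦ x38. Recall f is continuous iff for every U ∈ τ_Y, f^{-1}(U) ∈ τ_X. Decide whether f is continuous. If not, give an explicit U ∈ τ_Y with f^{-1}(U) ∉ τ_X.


f IS continuous.

Compute f^{-1}(U) for each U ∈ τ_Y:
  U = ∅: f^{-1}(U) = ∅ ∈ τ_X ✓.
  U = {x38}: f^{-1}(U) = {65} ∈ τ_X ✓.
  U = {x38, x39}: f^{-1}(U) = {64, 65} ∈ τ_X ✓.
Every preimage lies in τ_X, so f IS continuous.


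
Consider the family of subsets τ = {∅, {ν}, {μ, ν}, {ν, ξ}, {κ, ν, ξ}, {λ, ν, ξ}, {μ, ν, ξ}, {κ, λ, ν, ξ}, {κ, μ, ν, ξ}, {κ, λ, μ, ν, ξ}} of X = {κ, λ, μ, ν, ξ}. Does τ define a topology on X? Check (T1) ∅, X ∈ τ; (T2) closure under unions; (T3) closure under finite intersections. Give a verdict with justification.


τ is NOT a topology on X.

Axiom (T1): ∅ ∈ τ? Yes; X ∈ τ? Yes.
Axiom (T2/T3): check pairwise unions and intersections of members of τ.
Counterexample for (T2): {μ, ν} ∪ {λ, ν, ξ} = {λ, μ, ν, ξ} ∉ τ. Therefore τ is NOT a topology.


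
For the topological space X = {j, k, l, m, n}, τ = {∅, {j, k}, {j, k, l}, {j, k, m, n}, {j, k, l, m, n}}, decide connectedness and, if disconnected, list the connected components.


(X, τ) is connected.

Find clopen sets (U ∈ τ with X ∖ U ∈ τ):
  U = ∅, X ∖ U = {j, k, l, m, n} — both open, so U is clopen.
  U = {j, k, l, m, n}, X ∖ U = ∅ — both open, so U is clopen.
Only trivial clopens (∅ and X) exist, so (X, τ) is connected.
Compute connected components by grouping points that agree on all clopens:
  component: {j, k, l, m, n}


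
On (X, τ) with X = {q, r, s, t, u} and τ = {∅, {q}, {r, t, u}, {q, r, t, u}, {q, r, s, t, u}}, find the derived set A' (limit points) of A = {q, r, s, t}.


A' = {r, s, t, u}

For each x ∈ X, list the open sets U ∈ τ with x ∈ U, then check whether U ∩ (A ∖ {x}) ≠ ∅ for every such U.
  x = q: open {q} ∋ x has {q} ∩ (A ∖ {q}) = ∅, so x is NOT a limit point.
  x = r: opens ∋ x are {r, t, u}, {q, r, t, u}, {q, r, s, t, u}; each meets A ∖ {r}, so x IS a limit point.
  x = s: opens ∋ x are {q, r, s, t, u}; each meets A ∖ {s}, so x IS a limit point.
  x = t: opens ∋ x are {r, t, u}, {q, r, t, u}, {q, r, s, t, u}; each meets A ∖ {t}, so x IS a limit point.
  x = u: opens ∋ x are {r, t, u}, {q, r, t, u}, {q, r, s, t, u}; each meets A ∖ {u}, so x IS a limit point.
Collecting: A' = {r, s, t, u}.


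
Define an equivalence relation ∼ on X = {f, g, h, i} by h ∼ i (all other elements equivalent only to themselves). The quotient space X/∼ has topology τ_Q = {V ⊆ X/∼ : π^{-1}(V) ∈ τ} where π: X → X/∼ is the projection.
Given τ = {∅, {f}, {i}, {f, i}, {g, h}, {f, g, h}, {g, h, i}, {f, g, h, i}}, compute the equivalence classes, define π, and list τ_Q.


X/∼ = {[f], [g], [h=i]}; |τ_Q| = 4.

Equivalence classes: [f], [g], [h=i].
Quotient map π: X → X/∼ sends f ↦ [f], g ↦ [g], h ↦ [h=i], i ↦ [h=i].
For each subset V ⊆ X/∼, compute π^{-1}(V) ⊆ X and check whether π^{-1}(V) ∈ τ. V is open in τ_Q iff π^{-1}(V) ∈ τ.
  V = {}: π^{-1}(V) = ∅ ∈ τ ✓.
  V = {[f]}: π^{-1}(V) = {f} ∈ τ ✓.
  V = {[g]}: π^{-1}(V) = {g} ∉ τ ✗.
  V = {[f], [g]}: π^{-1}(V) = {f, g} ∉ τ ✗.
  V = {[h=i]}: π^{-1}(V) = {h, i} ∉ τ ✗.
  V = {[f], [h=i]}: π^{-1}(V) = {f, h, i} ∉ τ ✗.
  V = {[g], [h=i]}: π^{-1}(V) = {g, h, i} ∈ τ ✓.
  V = {[f], [g], [h=i]}: π^{-1}(V) = {f, g, h, i} ∈ τ ✓.
Open sets in the quotient: τ_Q = {{}, {[f]}, {[g], [h=i]}, {[f], [g], [h=i]}} (4 elements).
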